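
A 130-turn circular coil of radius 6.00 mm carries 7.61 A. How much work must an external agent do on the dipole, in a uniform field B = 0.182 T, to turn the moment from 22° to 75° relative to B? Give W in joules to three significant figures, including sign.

W ≈ 0.0136 J

m = NIA = NIπa² = 130·(7.61)·π·(0.00600)² = 0.1119 A·m².
W_ext = ΔU = −mB cosθ₂ + mB cosθ₁ = mB(cosθ₁ − cosθ₂).
W = (0.1119)(0.182)·(cos22° − cos75°) = (0.02037)·(+0.6684) = 0.01361 J.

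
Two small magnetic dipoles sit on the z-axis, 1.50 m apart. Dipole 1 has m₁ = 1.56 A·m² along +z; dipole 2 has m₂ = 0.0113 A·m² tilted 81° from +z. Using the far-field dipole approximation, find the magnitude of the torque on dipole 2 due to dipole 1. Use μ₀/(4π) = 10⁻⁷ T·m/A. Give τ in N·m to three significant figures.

Dipole B is on the axis of dipole A, so B₁ there is axial: B₁ = (μ₀/4π)·2m₁/r³ along +z.
B₁ = 2(10⁻⁷)(1.56)/(1.50)³ = 9.244×10⁻⁸ T.
τ = m₂ B₁ sinθ.
τ = (0.0113)(9.244×10⁻⁸)·sin81° = 1.032×10⁻⁹ N·m.

τ ≈ 1.03×10⁻⁹ N·m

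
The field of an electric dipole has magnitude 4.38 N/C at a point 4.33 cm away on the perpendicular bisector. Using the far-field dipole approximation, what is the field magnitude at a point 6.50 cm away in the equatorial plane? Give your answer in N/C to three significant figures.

E ≈ 1.29 N/C

Dipole fields scale as 1/r³ in the far field; the geometry is the same at both points.
E₂ = E₁ · (r₁/r₂)³ = 4.38 · (4.33/6.50)³.
(r₁/r₂)³ = (0.6662)³ = 0.2956.
E₂ ≈ 1.295 N/C.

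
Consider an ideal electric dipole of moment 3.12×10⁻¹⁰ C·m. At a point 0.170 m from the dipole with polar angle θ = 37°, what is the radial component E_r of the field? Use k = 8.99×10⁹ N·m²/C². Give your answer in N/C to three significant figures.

For a dipole, E_r = (2kp cosθ)/r³.
kp/r³ = (8.99×10⁹)(3.12×10⁻¹⁰)/(0.170)³ = 570.9 N/C.
E_r = 2·570.9·cos37° = 911.9 N/C.

E_r ≈ 912 N/C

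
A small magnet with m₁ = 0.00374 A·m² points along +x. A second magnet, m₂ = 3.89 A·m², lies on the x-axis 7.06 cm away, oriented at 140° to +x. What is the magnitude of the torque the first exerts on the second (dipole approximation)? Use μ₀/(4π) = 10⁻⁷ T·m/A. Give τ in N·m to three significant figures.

Dipole B is on the axis of dipole A, so B₁ there is axial: B₁ = (μ₀/4π)·2m₁/r³ along +x.
B₁ = 2(10⁻⁷)(0.00374)/(0.0706)³ = 2.126×10⁻⁶ T.
τ = m₂ B₁ sinθ.
τ = (3.89)(2.126×10⁻⁶)·sin140° = 5.315×10⁻⁶ N·m.

τ ≈ 5.32×10⁻⁶ N·m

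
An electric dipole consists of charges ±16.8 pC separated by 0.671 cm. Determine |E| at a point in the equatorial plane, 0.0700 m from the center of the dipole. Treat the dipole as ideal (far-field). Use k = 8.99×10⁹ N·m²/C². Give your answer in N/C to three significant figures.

E ≈ 2.95 N/C

Dipole moment p = qd = (1.68×10⁻¹¹ C)(0.00671 m) = 1.127×10⁻¹³ C·m.
In the equatorial plane E = kp/r³.
E = (8.99×10⁹)(1.127×10⁻¹³) / (0.0700)³ = 2.954 N/C.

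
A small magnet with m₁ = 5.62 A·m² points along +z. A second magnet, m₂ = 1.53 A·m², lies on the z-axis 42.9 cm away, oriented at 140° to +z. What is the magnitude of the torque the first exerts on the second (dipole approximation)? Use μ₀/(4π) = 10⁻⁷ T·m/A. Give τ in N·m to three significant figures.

τ ≈ 1.40×10⁻⁵ N·m

Dipole B is on the axis of dipole A, so B₁ there is axial: B₁ = (μ₀/4π)·2m₁/r³ along +z.
B₁ = 2(10⁻⁷)(5.62)/(0.429)³ = 1.424×10⁻⁵ T.
τ = m₂ B₁ sinθ.
τ = (1.53)(1.424×10⁻⁵)·sin140° = 1.400×10⁻⁵ N·m.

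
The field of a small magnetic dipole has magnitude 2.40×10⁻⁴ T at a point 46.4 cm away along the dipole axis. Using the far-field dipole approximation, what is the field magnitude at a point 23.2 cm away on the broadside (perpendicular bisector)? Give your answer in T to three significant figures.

B ≈ 9.60×10⁻⁴ T

Dipole fields scale as 1/r³ in the far field.
The axial field is twice the equatorial field at the same r, so the geometry factor is 1/2.
B₂ = B₁ · (1/2) · (r₁/r₂)³ = 2.40×10⁻⁴ · 0.5 · (46.4/23.2)³.
(r₁/r₂)³ = (2)³ = 8.
B₂ ≈ 9.600×10⁻⁴ T.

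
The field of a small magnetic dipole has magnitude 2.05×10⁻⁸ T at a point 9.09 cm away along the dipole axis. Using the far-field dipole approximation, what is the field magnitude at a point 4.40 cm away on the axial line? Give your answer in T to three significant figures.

B ≈ 1.81×10⁻⁷ T

Dipole fields scale as 1/r³ in the far field; the geometry is the same at both points.
B₂ = B₁ · (r₁/r₂)³ = 2.05×10⁻⁸ · (9.09/4.40)³.
(r₁/r₂)³ = (2.066)³ = 8.817.
B₂ ≈ 1.808×10⁻⁷ T.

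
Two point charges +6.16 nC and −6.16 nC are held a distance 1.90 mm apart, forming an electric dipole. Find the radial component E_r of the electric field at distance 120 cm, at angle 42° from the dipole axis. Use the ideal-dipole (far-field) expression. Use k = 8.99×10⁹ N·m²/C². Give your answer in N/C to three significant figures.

Dipole moment p = qd = (6.16×10⁻⁹ C)(0.00190 m) = 1.17×10⁻¹¹ C·m.
For a dipole, E_r = (2kp cosθ)/r³.
kp/r³ = (8.99×10⁹)(1.17×10⁻¹¹)/(1.20)³ = 0.06087 N/C.
E_r = 2·0.06087·cos42° = 0.09047 N/C.

E_r ≈ 0.0905 N/C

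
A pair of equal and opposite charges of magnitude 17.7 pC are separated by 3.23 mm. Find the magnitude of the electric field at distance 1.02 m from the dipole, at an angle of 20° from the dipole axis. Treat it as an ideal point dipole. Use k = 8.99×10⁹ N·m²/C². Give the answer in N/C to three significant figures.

Dipole moment p = qd = (1.77×10⁻¹¹ C)(0.00323 m) = 5.717×10⁻¹⁴ C·m.
At angle θ the dipole field magnitude is E = (kp/r³)·√(1 + 3cos²θ).
kp/r³ = (8.99×10⁹)(5.717×10⁻¹⁴) / (1.02)³ = 4.843×10⁻⁴ N/C.
√(1 + 3cos²20°) = √(1 + 3·0.8830) = √3.6491 ≈ 1.9103.
E ≈ 4.843×10⁻⁴ × 1.910 = 9.252×10⁻⁴ N/C.

E ≈ 9.25×10⁻⁴ N/C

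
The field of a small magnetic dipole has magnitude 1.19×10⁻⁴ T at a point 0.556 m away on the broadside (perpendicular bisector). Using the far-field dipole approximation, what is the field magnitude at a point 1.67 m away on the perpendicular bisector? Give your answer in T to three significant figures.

B ≈ 4.39×10⁻⁶ T

Dipole fields scale as 1/r³ in the far field; the geometry is the same at both points.
B₂ = B₁ · (r₁/r₂)³ = 1.19×10⁻⁴ · (0.556/1.67)³.
(r₁/r₂)³ = (0.3329)³ = 0.0369.
B₂ ≈ 4.392×10⁻⁶ T.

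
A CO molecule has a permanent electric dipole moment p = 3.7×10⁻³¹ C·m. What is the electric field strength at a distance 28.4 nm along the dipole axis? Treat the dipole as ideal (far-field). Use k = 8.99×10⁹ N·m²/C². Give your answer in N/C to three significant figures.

E ≈ 290 N/C

On the dipole axis E = 2kp/r³.
E = 2·(8.99×10⁹)(3.70×10⁻³¹) / (2.84×10⁻⁸)³ = 290.4 N/C.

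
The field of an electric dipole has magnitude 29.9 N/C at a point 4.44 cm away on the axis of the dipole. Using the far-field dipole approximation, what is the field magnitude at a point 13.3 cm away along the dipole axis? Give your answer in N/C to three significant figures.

Dipole fields scale as 1/r³ in the far field; the geometry is the same at both points.
E₂ = E₁ · (r₁/r₂)³ = 29.9 · (4.44/13.3)³.
(r₁/r₂)³ = (0.3338)³ = 0.0372.
E₂ ≈ 1.112 N/C.

E ≈ 1.11 N/C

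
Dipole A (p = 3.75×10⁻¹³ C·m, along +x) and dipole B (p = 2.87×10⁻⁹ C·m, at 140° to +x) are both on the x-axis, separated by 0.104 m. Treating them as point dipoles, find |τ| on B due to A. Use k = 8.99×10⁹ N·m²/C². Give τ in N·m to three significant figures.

The second dipole sits on the axis of the first, so the field there is axial: E₁ = 2kp₁/r³ along +x.
E₁ = 2(8.99×10⁹)(3.75×10⁻¹³)/(0.104)³ = 5.994 N/C.
Torque on the second dipole: τ = p₂ E₁ sinθ.
τ = (2.87×10⁻⁹)(5.994)·sin140° = 1.106×10⁻⁸ N·m.

τ ≈ 1.11×10⁻⁸ N·m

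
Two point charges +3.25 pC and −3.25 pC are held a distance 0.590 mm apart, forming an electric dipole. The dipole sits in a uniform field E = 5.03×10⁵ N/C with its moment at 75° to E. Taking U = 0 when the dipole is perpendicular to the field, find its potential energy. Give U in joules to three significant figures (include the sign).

Dipole moment p = qd = (3.25×10⁻¹² C)(5.90×10⁻⁴ m) = 1.918×10⁻¹⁵ C·m.
U = −p·E = −pE cosθ.
U = −(1.918×10⁻¹⁵)(5.03×10⁵)·cos75° = -2.497×10⁻¹⁰ J.

U ≈ -2.50×10⁻¹⁰ J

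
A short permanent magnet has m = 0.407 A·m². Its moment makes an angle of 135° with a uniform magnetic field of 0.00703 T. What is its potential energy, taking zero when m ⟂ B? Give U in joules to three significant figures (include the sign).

U ≈ 0.00202 J

U = −m·B = −mB cosθ.
U = −(0.407)(0.00703)·cos135° = 0.002023 J.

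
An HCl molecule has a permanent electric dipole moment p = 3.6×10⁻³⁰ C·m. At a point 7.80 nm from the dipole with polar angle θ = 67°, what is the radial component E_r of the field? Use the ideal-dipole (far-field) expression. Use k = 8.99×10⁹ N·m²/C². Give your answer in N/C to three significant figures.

E_r ≈ 5.33×10⁴ N/C

For a dipole, E_r = (2kp cosθ)/r³.
kp/r³ = (8.99×10⁹)(3.60×10⁻³⁰)/(7.80×10⁻⁹)³ = 6.820×10⁴ N/C.
E_r = 2·6.820×10⁴·cos67° = 5.329×10⁴ N/C.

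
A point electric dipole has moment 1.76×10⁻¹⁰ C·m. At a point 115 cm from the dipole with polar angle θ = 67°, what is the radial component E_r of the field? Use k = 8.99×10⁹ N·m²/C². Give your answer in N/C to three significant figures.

E_r ≈ 0.813 N/C

For a dipole, E_r = (2kp cosθ)/r³.
kp/r³ = (8.99×10⁹)(1.76×10⁻¹⁰)/(1.15)³ = 1.040 N/C.
E_r = 2·1.040·cos67° = 0.8130 N/C.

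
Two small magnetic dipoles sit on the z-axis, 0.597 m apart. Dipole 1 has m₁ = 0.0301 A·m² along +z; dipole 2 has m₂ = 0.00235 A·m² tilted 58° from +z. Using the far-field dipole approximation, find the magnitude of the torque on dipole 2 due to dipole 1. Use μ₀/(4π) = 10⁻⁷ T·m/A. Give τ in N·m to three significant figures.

Dipole B is on the axis of dipole A, so B₁ there is axial: B₁ = (μ₀/4π)·2m₁/r³ along +z.
B₁ = 2(10⁻⁷)(0.0301)/(0.597)³ = 2.829×10⁻⁸ T.
τ = m₂ B₁ sinθ.
τ = (0.00235)(2.829×10⁻⁸)·sin58° = 5.638×10⁻¹¹ N·m.

τ ≈ 5.64×10⁻¹¹ N·m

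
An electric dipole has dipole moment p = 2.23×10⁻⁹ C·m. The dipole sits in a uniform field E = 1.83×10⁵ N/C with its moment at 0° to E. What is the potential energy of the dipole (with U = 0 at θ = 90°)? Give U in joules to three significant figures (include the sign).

U = −p·E = −pE cosθ.
U = −(2.23×10⁻⁹)(1.83×10⁵)·cos0° = -4.081×10⁻⁴ J.

U ≈ -4.08×10⁻⁴ J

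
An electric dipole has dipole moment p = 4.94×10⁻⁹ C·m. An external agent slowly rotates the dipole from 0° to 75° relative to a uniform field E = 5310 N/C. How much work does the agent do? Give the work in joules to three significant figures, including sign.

W ≈ 1.94×10⁻⁵ J

W_ext = ΔU = U(θ₂) − U(θ₁) = −pE cosθ₂ − (−pE cosθ₁) = pE(cosθ₁ − cosθ₂).
W = (4.94×10⁻⁹)(5310)·(cos0° − cos75°) = (2.623×10⁻⁵)·(+0.7412) = 1.944×10⁻⁵ J.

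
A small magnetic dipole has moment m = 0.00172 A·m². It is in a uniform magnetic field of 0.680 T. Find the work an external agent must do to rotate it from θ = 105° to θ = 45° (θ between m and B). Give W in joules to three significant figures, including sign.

W_ext = ΔU = −mB cosθ₂ + mB cosθ₁ = mB(cosθ₁ − cosθ₂).
W = (0.00172)(0.680)·(cos105° − cos45°) = (0.001170)·(-0.9659) = -0.001130 J.

W ≈ -0.00113 J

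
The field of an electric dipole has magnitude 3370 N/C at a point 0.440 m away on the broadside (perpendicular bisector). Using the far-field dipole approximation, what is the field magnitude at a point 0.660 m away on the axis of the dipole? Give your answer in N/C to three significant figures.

Dipole fields scale as 1/r³ in the far field.
The axial field is twice the equatorial field at the same r, so the geometry factor is 2/1.
E₂ = E₁ · (2/1) · (r₁/r₂)³ = 3370 · 2 · (0.440/0.660)³.
(r₁/r₂)³ = (0.6667)³ = 0.2963.
E₂ ≈ 1997 N/C.

E ≈ 2000 N/C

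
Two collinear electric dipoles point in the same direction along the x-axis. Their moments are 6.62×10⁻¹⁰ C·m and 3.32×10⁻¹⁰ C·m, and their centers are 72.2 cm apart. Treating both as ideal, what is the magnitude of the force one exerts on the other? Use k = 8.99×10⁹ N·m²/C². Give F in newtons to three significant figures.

On-axis field of dipole 1 at distance r: E = 2kp₁/r³. Force on dipole 2 is F = p₂·dE/dr (gradient along axis).
dE/dr = −6kp₁/r⁴, so |F| = 6kp₁p₂/r⁴ (attractive for aligned moments).
F = 6(8.99×10⁹)(6.62×10⁻¹⁰)(3.32×10⁻¹⁰)/(0.722)⁴ = 4.363×10⁻⁸ N.

F ≈ 4.36×10⁻⁸ N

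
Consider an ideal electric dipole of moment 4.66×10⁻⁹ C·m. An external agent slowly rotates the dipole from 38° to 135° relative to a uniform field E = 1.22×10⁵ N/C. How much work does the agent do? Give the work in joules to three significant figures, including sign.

W ≈ 8.50×10⁻⁴ J

W_ext = ΔU = U(θ₂) − U(θ₁) = −pE cosθ₂ − (−pE cosθ₁) = pE(cosθ₁ − cosθ₂).
W = (4.66×10⁻⁹)(1.22×10⁵)·(cos38° − cos135°) = (5.685×10⁻⁴)·(+1.4951) = 8.500×10⁻⁴ J.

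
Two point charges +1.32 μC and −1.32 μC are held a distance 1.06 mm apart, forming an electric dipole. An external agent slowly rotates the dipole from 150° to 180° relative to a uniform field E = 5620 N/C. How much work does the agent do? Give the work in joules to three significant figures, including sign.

Dipole moment p = qd = (1.32×10⁻⁶ C)(0.00106 m) = 1.399×10⁻⁹ C·m.
W_ext = ΔU = U(θ₂) − U(θ₁) = −pE cosθ₂ − (−pE cosθ₁) = pE(cosθ₁ − cosθ₂).
W = (1.399×10⁻⁹)(5620)·(cos150° − cos180°) = (7.862×10⁻⁶)·(+0.1340) = 1.053×10⁻⁶ J.

W ≈ 1.05×10⁻⁶ J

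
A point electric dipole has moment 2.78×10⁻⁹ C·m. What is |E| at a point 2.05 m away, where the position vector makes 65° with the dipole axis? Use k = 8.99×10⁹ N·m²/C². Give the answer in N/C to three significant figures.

E ≈ 3.60 N/C

At angle θ the dipole field magnitude is E = (kp/r³)·√(1 + 3cos²θ).
kp/r³ = (8.99×10⁹)(2.78×10⁻⁹) / (2.05)³ = 2.901 N/C.
√(1 + 3cos²65°) = √(1 + 3·0.1786) = √1.5358 ≈ 1.2393.
E ≈ 2.901 × 1.239 = 3.595 N/C.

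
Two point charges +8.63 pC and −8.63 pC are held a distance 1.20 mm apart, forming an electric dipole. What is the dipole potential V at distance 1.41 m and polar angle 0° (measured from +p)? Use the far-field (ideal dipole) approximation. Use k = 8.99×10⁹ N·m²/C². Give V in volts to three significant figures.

Dipole moment p = qd = (8.63×10⁻¹² C)(0.00120 m) = 1.036×10⁻¹⁴ C·m.
The dipole potential is V = kp cosθ / r².
V = (8.99×10⁹)(1.036×10⁻¹⁴)·cos0° / (1.41)² = 4.685×10⁻⁵ V.

V ≈ 4.68×10⁻⁵ V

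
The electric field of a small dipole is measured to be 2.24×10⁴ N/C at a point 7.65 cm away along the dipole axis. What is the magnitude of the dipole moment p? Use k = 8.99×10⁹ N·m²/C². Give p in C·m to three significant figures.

On axis E = 2kp/r³, so p = Er³/(2k).
p = (2.24×10⁴)·(0.0765)³ / (2·8.99×10⁹) = 5.578×10⁻¹⁰ C·m.

p ≈ 5.58×10⁻¹⁰ C·m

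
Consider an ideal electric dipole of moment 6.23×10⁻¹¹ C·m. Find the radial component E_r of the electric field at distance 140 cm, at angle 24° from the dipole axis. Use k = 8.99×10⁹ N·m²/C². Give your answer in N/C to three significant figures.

For a dipole, E_r = (2kp cosθ)/r³.
kp/r³ = (8.99×10⁹)(6.23×10⁻¹¹)/(1.40)³ = 0.2041 N/C.
E_r = 2·0.2041·cos24° = 0.3729 N/C.

E_r ≈ 0.373 N/C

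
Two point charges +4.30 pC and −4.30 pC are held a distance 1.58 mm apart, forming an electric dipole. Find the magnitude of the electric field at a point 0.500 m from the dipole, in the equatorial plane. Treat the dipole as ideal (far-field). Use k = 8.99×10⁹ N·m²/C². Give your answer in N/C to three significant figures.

E ≈ 4.89×10⁻⁴ N/C

Dipole moment p = qd = (4.30×10⁻¹² C)(0.00158 m) = 6.794×10⁻¹⁵ C·m.
In the equatorial plane E = kp/r³.
E = (8.99×10⁹)(6.794×10⁻¹⁵) / (0.500)³ = 4.886×10⁻⁴ N/C.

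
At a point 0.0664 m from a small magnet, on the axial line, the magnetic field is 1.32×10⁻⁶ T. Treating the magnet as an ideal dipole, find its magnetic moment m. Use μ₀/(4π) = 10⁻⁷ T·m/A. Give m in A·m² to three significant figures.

On axis B = (μ₀/4π)·2m/r³, so m = Br³·4π/(μ₀·2).
m = (1.32×10⁻⁶)·(0.0664)³ / (2·10⁻⁷) = 0.001932 A·m².

m ≈ 0.00193 A·m²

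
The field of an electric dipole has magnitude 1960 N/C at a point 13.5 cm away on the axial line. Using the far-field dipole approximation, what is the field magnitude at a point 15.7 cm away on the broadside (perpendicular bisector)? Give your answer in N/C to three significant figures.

Dipole fields scale as 1/r³ in the far field.
The axial field is twice the equatorial field at the same r, so the geometry factor is 1/2.
E₂ = E₁ · (1/2) · (r₁/r₂)³ = 1960 · 0.5 · (13.5/15.7)³.
(r₁/r₂)³ = (0.8599)³ = 0.6358.
E₂ ≈ 623.1 N/C.

E ≈ 623 N/C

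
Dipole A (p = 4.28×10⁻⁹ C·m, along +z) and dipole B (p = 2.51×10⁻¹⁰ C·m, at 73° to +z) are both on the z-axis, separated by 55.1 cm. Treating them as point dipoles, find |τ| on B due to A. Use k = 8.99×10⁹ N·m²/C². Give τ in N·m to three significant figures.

The second dipole sits on the axis of the first, so the field there is axial: E₁ = 2kp₁/r³ along +z.
E₁ = 2(8.99×10⁹)(4.28×10⁻⁹)/(0.551)³ = 460.0 N/C.
Torque on the second dipole: τ = p₂ E₁ sinθ.
τ = (2.51×10⁻¹⁰)(460.0)·sin73° = 1.104×10⁻⁷ N·m.

τ ≈ 1.10×10⁻⁷ N·m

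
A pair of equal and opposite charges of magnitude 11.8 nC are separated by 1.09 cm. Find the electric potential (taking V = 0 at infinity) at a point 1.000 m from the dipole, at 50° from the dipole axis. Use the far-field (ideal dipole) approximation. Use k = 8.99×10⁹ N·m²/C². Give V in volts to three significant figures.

V ≈ 0.743 V

Dipole moment p = qd = (1.18×10⁻⁸ C)(0.0109 m) = 1.286×10⁻¹⁰ C·m.
The dipole potential is V = kp cosθ / r².
V = (8.99×10⁹)(1.286×10⁻¹⁰)·cos50° / (1.00)² = 0.7431 V.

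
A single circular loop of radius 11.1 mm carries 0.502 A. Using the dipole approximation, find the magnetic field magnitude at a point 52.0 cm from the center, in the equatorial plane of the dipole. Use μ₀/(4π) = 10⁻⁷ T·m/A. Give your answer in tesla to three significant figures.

Magnetic moment m = IA = Iπa² = (0.502)·π·(0.0111)² = 1.943×10⁻⁴ A·m².
In the equatorial plane B = (μ₀/4π)·m/r³ (half the axial value).
B = (10⁻⁷)·(1.943×10⁻⁴) / (0.520)³ = 1.382×10⁻¹⁰ T.

B ≈ 1.38×10⁻¹⁰ T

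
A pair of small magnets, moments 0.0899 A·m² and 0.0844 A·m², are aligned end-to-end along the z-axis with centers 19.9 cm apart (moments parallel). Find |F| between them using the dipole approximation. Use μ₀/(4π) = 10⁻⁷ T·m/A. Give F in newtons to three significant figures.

F ≈ 2.90×10⁻⁶ N

On-axis B of dipole 1: B = (μ₀/4π)·2m₁/r³. Force on dipole 2: F = m₂·dB/dr.
dB/dr = −(μ₀/4π)·6m₁/r⁴, so |F| = (μ₀/4π)·6m₁m₂/r⁴.
F = 6(10⁻⁷)(0.0899)(0.0844)/(0.199)⁴ = 2.903×10⁻⁶ N.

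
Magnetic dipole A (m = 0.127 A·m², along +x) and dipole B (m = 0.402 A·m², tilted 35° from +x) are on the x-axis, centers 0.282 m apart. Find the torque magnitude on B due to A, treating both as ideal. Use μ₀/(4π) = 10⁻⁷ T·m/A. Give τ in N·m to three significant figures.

τ ≈ 2.61×10⁻⁷ N·m

Dipole B is on the axis of dipole A, so B₁ there is axial: B₁ = (μ₀/4π)·2m₁/r³ along +x.
B₁ = 2(10⁻⁷)(0.127)/(0.282)³ = 1.133×10⁻⁶ T.
τ = m₂ B₁ sinθ.
τ = (0.402)(1.133×10⁻⁶)·sin35° = 2.612×10⁻⁷ N·m.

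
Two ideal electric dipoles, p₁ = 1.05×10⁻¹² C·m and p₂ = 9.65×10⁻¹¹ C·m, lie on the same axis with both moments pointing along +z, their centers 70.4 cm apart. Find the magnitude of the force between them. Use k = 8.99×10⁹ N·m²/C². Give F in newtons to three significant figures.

On-axis field of dipole 1 at distance r: E = 2kp₁/r³. Force on dipole 2 is F = p₂·dE/dr (gradient along axis).
dE/dr = −6kp₁/r⁴, so |F| = 6kp₁p₂/r⁴ (attractive for aligned moments).
F = 6(8.99×10⁹)(1.05×10⁻¹²)(9.65×10⁻¹¹)/(0.704)⁴ = 2.225×10⁻¹¹ N.

F ≈ 2.23×10⁻¹¹ N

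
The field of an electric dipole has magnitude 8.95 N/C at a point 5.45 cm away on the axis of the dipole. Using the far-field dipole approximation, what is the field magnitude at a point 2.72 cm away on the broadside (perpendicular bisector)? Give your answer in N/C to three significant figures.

Dipole fields scale as 1/r³ in the far field.
The axial field is twice the equatorial field at the same r, so the geometry factor is 1/2.
E₂ = E₁ · (1/2) · (r₁/r₂)³ = 8.95 · 0.5 · (5.45/2.72)³.
(r₁/r₂)³ = (2.004)³ = 8.044.
E₂ ≈ 36.00 N/C.

E ≈ 36.0 N/C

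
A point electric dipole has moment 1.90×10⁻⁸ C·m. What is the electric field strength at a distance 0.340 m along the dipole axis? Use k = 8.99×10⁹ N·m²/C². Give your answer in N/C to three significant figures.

On the dipole axis E = 2kp/r³.
E = 2·(8.99×10⁹)(1.90×10⁻⁸) / (0.340)³ = 8692 N/C.

E ≈ 8690 N/C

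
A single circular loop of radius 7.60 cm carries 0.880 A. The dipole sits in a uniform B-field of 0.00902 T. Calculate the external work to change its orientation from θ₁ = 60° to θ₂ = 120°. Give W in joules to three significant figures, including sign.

Magnetic moment m = IA = Iπa² = (0.880)·π·(0.0760)² = 0.01597 A·m².
W_ext = ΔU = −mB cosθ₂ + mB cosθ₁ = mB(cosθ₁ − cosθ₂).
W = (0.01597)(0.00902)·(cos60° − cos120°) = (1.440×10⁻⁴)·(+1.0000) = 1.440×10⁻⁴ J.

W ≈ 1.44×10⁻⁴ J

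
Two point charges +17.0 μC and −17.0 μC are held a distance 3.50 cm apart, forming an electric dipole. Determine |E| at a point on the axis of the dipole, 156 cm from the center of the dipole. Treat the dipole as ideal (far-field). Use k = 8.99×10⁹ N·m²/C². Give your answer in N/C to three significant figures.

E ≈ 2820 N/C

Dipole moment p = qd = (1.70×10⁻⁵ C)(0.0350 m) = 5.95×10⁻⁷ C·m.
On the dipole axis E = 2kp/r³.
E = 2·(8.99×10⁹)(5.95×10⁻⁷) / (1.56)³ = 2818 N/C.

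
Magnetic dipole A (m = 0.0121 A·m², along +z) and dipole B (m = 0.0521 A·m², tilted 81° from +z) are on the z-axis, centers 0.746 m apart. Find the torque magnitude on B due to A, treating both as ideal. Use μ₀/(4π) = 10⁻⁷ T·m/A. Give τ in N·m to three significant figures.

τ ≈ 3.00×10⁻¹⁰ N·m

Dipole B is on the axis of dipole A, so B₁ there is axial: B₁ = (μ₀/4π)·2m₁/r³ along +z.
B₁ = 2(10⁻⁷)(0.0121)/(0.746)³ = 5.829×10⁻⁹ T.
τ = m₂ B₁ sinθ.
τ = (0.0521)(5.829×10⁻⁹)·sin81° = 3.000×10⁻¹⁰ N·m.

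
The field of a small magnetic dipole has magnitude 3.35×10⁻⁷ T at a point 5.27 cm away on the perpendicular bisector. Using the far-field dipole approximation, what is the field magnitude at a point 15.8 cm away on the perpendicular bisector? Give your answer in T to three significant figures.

B ≈ 1.24×10⁻⁸ T

Dipole fields scale as 1/r³ in the far field; the geometry is the same at both points.
B₂ = B₁ · (r₁/r₂)³ = 3.35×10⁻⁷ · (5.27/15.8)³.
(r₁/r₂)³ = (0.3335)³ = 0.03711.
B₂ ≈ 1.243×10⁻⁸ T.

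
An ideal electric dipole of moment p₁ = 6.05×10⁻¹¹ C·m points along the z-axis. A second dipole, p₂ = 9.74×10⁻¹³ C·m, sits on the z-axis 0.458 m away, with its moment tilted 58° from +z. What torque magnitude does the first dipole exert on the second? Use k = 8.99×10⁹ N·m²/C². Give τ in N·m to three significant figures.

The second dipole sits on the axis of the first, so the field there is axial: E₁ = 2kp₁/r³ along +z.
E₁ = 2(8.99×10⁹)(6.05×10⁻¹¹)/(0.458)³ = 11.32 N/C.
Torque on the second dipole: τ = p₂ E₁ sinθ.
τ = (9.74×10⁻¹³)(11.32)·sin58° = 9.353×10⁻¹² N·m.

τ ≈ 9.35×10⁻¹² N·m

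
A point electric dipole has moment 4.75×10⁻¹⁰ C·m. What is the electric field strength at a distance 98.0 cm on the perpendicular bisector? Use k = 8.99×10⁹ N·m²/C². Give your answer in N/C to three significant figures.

E ≈ 4.54 N/C

In the equatorial plane E = kp/r³.
E = (8.99×10⁹)(4.75×10⁻¹⁰) / (0.980)³ = 4.537 N/C.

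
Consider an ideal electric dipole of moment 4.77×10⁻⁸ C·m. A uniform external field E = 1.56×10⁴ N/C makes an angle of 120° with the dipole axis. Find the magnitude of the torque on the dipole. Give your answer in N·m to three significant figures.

τ ≈ 6.44×10⁻⁴ N·m

Torque on an electric dipole: τ = pE sinθ.
τ = (4.77×10⁻⁸)(1.56×10⁴)·sin120° = 6.444×10⁻⁴ N·m.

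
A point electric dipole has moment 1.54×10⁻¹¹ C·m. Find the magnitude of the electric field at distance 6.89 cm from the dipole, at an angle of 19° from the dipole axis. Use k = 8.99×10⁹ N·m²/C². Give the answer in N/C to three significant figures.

At angle θ the dipole field magnitude is E = (kp/r³)·√(1 + 3cos²θ).
kp/r³ = (8.99×10⁹)(1.54×10⁻¹¹) / (0.0689)³ = 423.3 N/C.
√(1 + 3cos²19°) = √(1 + 3·0.8940) = √3.6820 ≈ 1.9189.
E ≈ 423.3 × 1.919 = 812.2 N/C.

E ≈ 812 N/C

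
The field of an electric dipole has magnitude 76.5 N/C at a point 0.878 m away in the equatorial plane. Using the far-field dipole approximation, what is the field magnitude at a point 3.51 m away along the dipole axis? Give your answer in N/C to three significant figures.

E ≈ 2.39 N/C

Dipole fields scale as 1/r³ in the far field.
The axial field is twice the equatorial field at the same r, so the geometry factor is 2/1.
E₂ = E₁ · (2/1) · (r₁/r₂)³ = 76.5 · 2 · (0.878/3.51)³.
(r₁/r₂)³ = (0.2501)³ = 0.01565.
E₂ ≈ 2.395 N/C.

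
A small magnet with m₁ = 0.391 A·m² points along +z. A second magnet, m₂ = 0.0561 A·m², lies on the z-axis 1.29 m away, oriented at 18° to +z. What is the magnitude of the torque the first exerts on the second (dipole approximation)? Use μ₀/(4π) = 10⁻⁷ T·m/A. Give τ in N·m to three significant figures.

τ ≈ 6.32×10⁻¹⁰ N·m

Dipole B is on the axis of dipole A, so B₁ there is axial: B₁ = (μ₀/4π)·2m₁/r³ along +z.
B₁ = 2(10⁻⁷)(0.391)/(1.29)³ = 3.643×10⁻⁸ T.
τ = m₂ B₁ sinθ.
τ = (0.0561)(3.643×10⁻⁸)·sin18° = 6.315×10⁻¹⁰ N·m.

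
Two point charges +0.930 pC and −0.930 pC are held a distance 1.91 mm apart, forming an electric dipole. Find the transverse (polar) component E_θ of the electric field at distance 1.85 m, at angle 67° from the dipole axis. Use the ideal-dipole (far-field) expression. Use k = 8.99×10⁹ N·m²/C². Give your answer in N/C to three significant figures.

E_θ ≈ 2.32×10⁻⁶ N/C

Dipole moment p = qd = (9.30×10⁻¹³ C)(0.00191 m) = 1.776×10⁻¹⁵ C·m.
For a dipole, E_θ = (kp sinθ)/r³.
kp/r³ = (8.99×10⁹)(1.776×10⁻¹⁵)/(1.85)³ = 2.522×10⁻⁶ N/C.
E_θ = 2.522×10⁻⁶·sin67° = 2.321×10⁻⁶ N/C.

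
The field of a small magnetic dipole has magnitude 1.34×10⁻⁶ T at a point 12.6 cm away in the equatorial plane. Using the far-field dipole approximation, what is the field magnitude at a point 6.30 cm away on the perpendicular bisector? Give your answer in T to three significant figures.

Dipole fields scale as 1/r³ in the far field; the geometry is the same at both points.
B₂ = B₁ · (r₁/r₂)³ = 1.34×10⁻⁶ · (12.6/6.30)³.
(r₁/r₂)³ = (2)³ = 8.
B₂ ≈ 1.072×10⁻⁵ T.

B ≈ 1.07×10⁻⁵ T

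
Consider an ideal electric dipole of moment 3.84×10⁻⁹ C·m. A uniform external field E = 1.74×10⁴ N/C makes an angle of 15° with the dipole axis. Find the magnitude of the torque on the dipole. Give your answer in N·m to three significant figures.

Torque on an electric dipole: τ = pE sinθ.
τ = (3.84×10⁻⁹)(1.74×10⁴)·sin15° = 1.729×10⁻⁵ N·m.

τ ≈ 1.73×10⁻⁵ N·m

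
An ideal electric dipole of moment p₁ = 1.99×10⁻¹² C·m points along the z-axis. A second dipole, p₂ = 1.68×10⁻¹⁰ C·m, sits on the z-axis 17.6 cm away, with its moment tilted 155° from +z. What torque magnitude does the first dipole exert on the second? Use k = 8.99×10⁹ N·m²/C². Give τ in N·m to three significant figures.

τ ≈ 4.66×10⁻¹⁰ N·m

The second dipole sits on the axis of the first, so the field there is axial: E₁ = 2kp₁/r³ along +z.
E₁ = 2(8.99×10⁹)(1.99×10⁻¹²)/(0.176)³ = 6.563 N/C.
Torque on the second dipole: τ = p₂ E₁ sinθ.
τ = (1.68×10⁻¹⁰)(6.563)·sin155° = 4.660×10⁻¹⁰ N·m.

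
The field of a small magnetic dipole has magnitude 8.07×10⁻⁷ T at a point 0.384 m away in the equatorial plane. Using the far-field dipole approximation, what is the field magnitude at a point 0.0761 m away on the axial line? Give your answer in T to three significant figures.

Dipole fields scale as 1/r³ in the far field.
The axial field is twice the equatorial field at the same r, so the geometry factor is 2/1.
B₂ = B₁ · (2/1) · (r₁/r₂)³ = 8.07×10⁻⁷ · 2 · (0.384/0.0761)³.
(r₁/r₂)³ = (5.046)³ = 128.5.
B₂ ≈ 2.074×10⁻⁴ T.

B ≈ 2.07×10⁻⁴ T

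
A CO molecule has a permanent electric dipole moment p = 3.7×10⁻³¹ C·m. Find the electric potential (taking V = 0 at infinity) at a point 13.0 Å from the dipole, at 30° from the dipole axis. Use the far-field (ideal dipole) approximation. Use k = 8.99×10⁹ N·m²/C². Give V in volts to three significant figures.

The dipole potential is V = kp cosθ / r².
V = (8.99×10⁹)(3.70×10⁻³¹)·cos30° / (1.30×10⁻⁹)² = 0.001705 V.

V ≈ 0.00170 V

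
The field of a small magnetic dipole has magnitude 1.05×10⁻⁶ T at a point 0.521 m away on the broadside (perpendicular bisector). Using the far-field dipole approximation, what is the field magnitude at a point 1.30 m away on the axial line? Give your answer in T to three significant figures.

B ≈ 1.35×10⁻⁷ T

Dipole fields scale as 1/r³ in the far field.
The axial field is twice the equatorial field at the same r, so the geometry factor is 2/1.
B₂ = B₁ · (2/1) · (r₁/r₂)³ = 1.05×10⁻⁶ · 2 · (0.521/1.30)³.
(r₁/r₂)³ = (0.4008)³ = 0.06437.
B₂ ≈ 1.352×10⁻⁷ T.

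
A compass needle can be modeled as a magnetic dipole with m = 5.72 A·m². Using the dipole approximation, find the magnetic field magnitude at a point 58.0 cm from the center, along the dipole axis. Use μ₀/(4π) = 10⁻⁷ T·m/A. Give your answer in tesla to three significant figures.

On axis B = (μ₀/4π)·2m/r³.
B = 2·(10⁻⁷)·(5.72) / (0.580)³ = 5.863×10⁻⁶ T.

B ≈ 5.86×10⁻⁶ T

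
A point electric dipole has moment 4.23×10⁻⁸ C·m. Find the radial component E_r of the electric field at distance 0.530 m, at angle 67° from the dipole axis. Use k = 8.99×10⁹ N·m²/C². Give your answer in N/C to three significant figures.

For a dipole, E_r = (2kp cosθ)/r³.
kp/r³ = (8.99×10⁹)(4.23×10⁻⁸)/(0.530)³ = 2554 N/C.
E_r = 2·2554·cos67° = 1996 N/C.

E_r ≈ 2000 N/C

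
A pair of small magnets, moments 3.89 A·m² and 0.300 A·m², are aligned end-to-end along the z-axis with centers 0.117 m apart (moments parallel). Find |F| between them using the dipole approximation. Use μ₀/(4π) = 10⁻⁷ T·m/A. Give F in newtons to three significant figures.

On-axis B of dipole 1: B = (μ₀/4π)·2m₁/r³. Force on dipole 2: F = m₂·dB/dr.
dB/dr = −(μ₀/4π)·6m₁/r⁴, so |F| = (μ₀/4π)·6m₁m₂/r⁴.
F = 6(10⁻⁷)(3.89)(0.300)/(0.117)⁴ = 0.003737 N.

F ≈ 0.00374 N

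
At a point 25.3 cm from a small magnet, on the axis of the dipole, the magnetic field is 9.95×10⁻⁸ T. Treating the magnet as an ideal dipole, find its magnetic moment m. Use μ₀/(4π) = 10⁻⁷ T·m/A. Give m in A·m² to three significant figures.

m ≈ 0.00806 A·m²

On axis B = (μ₀/4π)·2m/r³, so m = Br³·4π/(μ₀·2).
m = (9.95×10⁻⁸)·(0.253)³ / (2·10⁻⁷) = 0.008057 A·m².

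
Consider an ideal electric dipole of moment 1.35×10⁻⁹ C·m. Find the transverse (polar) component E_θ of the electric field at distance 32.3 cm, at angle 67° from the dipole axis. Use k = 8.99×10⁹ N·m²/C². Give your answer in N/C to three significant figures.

For a dipole, E_θ = (kp sinθ)/r³.
kp/r³ = (8.99×10⁹)(1.35×10⁻⁹)/(0.323)³ = 360.2 N/C.
E_θ = 360.2·sin67° = 331.5 N/C.

E_θ ≈ 332 N/C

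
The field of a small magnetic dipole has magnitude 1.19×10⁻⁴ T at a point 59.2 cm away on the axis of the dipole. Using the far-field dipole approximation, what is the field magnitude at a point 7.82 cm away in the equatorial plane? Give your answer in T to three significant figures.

B ≈ 0.0258 T

Dipole fields scale as 1/r³ in the far field.
The axial field is twice the equatorial field at the same r, so the geometry factor is 1/2.
B₂ = B₁ · (1/2) · (r₁/r₂)³ = 1.19×10⁻⁴ · 0.5 · (59.2/7.82)³.
(r₁/r₂)³ = (7.57)³ = 433.9.
B₂ ≈ 0.02581 T.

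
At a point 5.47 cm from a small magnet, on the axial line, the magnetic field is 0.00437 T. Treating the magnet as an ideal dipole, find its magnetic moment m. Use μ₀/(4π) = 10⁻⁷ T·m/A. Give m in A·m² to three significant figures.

On axis B = (μ₀/4π)·2m/r³, so m = Br³·4π/(μ₀·2).
m = (0.00437)·(0.0547)³ / (2·10⁻⁷) = 3.576 A·m².

m ≈ 3.58 A·m²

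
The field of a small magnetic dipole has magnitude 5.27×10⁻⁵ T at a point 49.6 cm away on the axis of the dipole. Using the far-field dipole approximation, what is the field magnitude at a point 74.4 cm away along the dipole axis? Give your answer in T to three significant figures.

Dipole fields scale as 1/r³ in the far field; the geometry is the same at both points.
B₂ = B₁ · (r₁/r₂)³ = 5.27×10⁻⁵ · (49.6/74.4)³.
(r₁/r₂)³ = (0.6667)³ = 0.2963.
B₂ ≈ 1.561×10⁻⁵ T.

B ≈ 1.56×10⁻⁵ T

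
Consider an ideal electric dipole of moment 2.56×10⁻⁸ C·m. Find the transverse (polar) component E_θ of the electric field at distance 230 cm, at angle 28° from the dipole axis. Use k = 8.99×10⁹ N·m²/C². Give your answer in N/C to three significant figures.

E_θ ≈ 8.88 N/C

For a dipole, E_θ = (kp sinθ)/r³.
kp/r³ = (8.99×10⁹)(2.56×10⁻⁸)/(2.30)³ = 18.92 N/C.
E_θ = 18.92·sin28° = 8.880 N/C.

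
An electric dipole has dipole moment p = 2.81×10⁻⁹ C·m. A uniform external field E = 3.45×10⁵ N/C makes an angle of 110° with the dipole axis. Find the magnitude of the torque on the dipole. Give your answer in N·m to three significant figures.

Torque on an electric dipole: τ = pE sinθ.
τ = (2.81×10⁻⁹)(3.45×10⁵)·sin110° = 9.110×10⁻⁴ N·m.

τ ≈ 9.11×10⁻⁴ N·m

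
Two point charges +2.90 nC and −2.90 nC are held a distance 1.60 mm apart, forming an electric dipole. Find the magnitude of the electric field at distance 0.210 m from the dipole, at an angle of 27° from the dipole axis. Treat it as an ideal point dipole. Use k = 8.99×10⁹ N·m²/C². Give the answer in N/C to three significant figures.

Dipole moment p = qd = (2.90×10⁻⁹ C)(0.00160 m) = 4.64×10⁻¹² C·m.
At angle θ the dipole field magnitude is E = (kp/r³)·√(1 + 3cos²θ).
kp/r³ = (8.99×10⁹)(4.64×10⁻¹²) / (0.210)³ = 4.504 N/C.
√(1 + 3cos²27°) = √(1 + 3·0.7939) = √3.3817 ≈ 1.8389.
E ≈ 4.504 × 1.839 = 8.283 N/C.

E ≈ 8.28 N/C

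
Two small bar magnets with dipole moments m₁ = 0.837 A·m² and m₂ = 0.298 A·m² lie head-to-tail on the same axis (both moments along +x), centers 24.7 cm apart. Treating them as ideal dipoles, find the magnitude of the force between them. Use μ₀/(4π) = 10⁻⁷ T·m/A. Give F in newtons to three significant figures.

F ≈ 4.02×10⁻⁵ N

On-axis B of dipole 1: B = (μ₀/4π)·2m₁/r³. Force on dipole 2: F = m₂·dB/dr.
dB/dr = −(μ₀/4π)·6m₁/r⁴, so |F| = (μ₀/4π)·6m₁m₂/r⁴.
F = 6(10⁻⁷)(0.837)(0.298)/(0.247)⁴ = 4.021×10⁻⁵ N.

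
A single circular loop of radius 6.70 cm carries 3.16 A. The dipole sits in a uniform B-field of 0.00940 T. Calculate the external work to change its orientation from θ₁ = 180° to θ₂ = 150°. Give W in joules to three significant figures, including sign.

W ≈ -5.61×10⁻⁵ J

Magnetic moment m = IA = Iπa² = (3.16)·π·(0.0670)² = 0.04456 A·m².
W_ext = ΔU = −mB cosθ₂ + mB cosθ₁ = mB(cosθ₁ − cosθ₂).
W = (0.04456)(0.00940)·(cos180° − cos150°) = (4.189×10⁻⁴)·(-0.1340) = -5.612×10⁻⁵ J.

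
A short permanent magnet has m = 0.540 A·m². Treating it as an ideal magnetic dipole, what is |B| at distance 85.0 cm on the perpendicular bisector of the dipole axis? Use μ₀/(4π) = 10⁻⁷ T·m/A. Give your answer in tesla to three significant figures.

In the equatorial plane B = (μ₀/4π)·m/r³ (half the axial value).
B = (10⁻⁷)·(0.540) / (0.850)³ = 8.793×10⁻⁸ T.

B ≈ 8.79×10⁻⁸ T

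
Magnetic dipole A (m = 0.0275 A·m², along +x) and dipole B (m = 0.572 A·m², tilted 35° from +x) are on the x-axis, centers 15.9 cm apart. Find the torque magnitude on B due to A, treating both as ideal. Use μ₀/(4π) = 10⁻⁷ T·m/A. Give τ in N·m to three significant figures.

τ ≈ 4.49×10⁻⁷ N·m

Dipole B is on the axis of dipole A, so B₁ there is axial: B₁ = (μ₀/4π)·2m₁/r³ along +x.
B₁ = 2(10⁻⁷)(0.0275)/(0.159)³ = 1.368×10⁻⁶ T.
τ = m₂ B₁ sinθ.
τ = (0.572)(1.368×10⁻⁶)·sin35° = 4.489×10⁻⁷ N·m.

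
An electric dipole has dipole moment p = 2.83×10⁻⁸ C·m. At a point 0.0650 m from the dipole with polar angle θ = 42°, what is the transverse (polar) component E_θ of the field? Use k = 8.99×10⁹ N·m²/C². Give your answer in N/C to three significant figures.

For a dipole, E_θ = (kp sinθ)/r³.
kp/r³ = (8.99×10⁹)(2.83×10⁻⁸)/(0.0650)³ = 9.264×10⁵ N/C.
E_θ = 9.264×10⁵·sin42° = 6.199×10⁵ N/C.

E_θ ≈ 6.20×10⁵ N/C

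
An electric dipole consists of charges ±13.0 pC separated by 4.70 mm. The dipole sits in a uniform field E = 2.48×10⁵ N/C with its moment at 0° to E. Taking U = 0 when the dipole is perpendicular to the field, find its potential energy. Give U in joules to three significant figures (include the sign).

Dipole moment p = qd = (1.30×10⁻¹¹ C)(0.00470 m) = 6.11×10⁻¹⁴ C·m.
U = −p·E = −pE cosθ.
U = −(6.11×10⁻¹⁴)(2.48×10⁵)·cos0° = -1.515×10⁻⁸ J.

U ≈ -1.52×10⁻⁸ J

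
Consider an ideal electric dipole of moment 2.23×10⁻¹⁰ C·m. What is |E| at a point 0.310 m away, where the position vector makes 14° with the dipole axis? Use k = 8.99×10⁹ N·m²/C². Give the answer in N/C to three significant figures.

At angle θ the dipole field magnitude is E = (kp/r³)·√(1 + 3cos²θ).
kp/r³ = (8.99×10⁹)(2.23×10⁻¹⁰) / (0.310)³ = 67.29 N/C.
√(1 + 3cos²14°) = √(1 + 3·0.9415) = √3.8244 ≈ 1.9556.
E ≈ 67.29 × 1.956 = 131.6 N/C.

E ≈ 132 N/C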